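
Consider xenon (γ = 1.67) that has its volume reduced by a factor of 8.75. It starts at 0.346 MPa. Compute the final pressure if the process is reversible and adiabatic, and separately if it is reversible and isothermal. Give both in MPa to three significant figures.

adiabatic: 12.9 MPa; isothermal: 3.03 MPa

Isothermal: P₂ = P₁(V₁/V₂) = 0.346×8.75 = 3.027 MPa.
Adiabatic: P₂ = P₁(V₁/V₂)^γ = 0.346×8.75^(1.67) = 12.95 MPa.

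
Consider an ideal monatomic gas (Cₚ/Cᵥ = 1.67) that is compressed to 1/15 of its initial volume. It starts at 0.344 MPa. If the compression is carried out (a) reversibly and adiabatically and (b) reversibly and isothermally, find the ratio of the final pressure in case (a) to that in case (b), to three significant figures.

Isothermal: P_b = P₁(V₁/V₂) = 0.344×15.
Adiabatic: P_a = P₁(V₁/V₂)^γ = 0.344×15^(1.67).
P_a/P_b = (V₁/V₂)^(γ−1) = 15^(0.67) = 6.137.

P_adiabatic / P_isothermal ≈ 6.14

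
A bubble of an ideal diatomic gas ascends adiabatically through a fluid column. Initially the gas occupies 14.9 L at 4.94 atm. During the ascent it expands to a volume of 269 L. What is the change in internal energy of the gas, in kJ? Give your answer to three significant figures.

ΔU ≈ -12.8 kJ

γ = 7/5 for a diatomic ideal gas.
P₂ = P₁(V₁/V₂)^γ = 4.94×(14.9/269)^(7/5) = 0.08601 atm.
For a reversible adiabat, W_by_gas = (P₁V₁ − P₂V₂)/(γ−1).
W_by = (500500×0.0149 − 8715×0.269) / (2/5) = 12780 J.
Q = 0 ⇒ ΔU = −W_by = -12780 J.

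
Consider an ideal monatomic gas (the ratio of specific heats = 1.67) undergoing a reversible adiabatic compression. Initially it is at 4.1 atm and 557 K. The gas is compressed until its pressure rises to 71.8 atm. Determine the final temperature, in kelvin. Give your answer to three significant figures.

T₂ ≈ 1760 K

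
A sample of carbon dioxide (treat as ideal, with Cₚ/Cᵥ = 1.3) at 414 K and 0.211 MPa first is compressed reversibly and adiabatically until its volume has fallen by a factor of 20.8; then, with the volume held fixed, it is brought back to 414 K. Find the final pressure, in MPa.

Adiabatic step (PV^γ = const): P₂ = 0.211×20.8^(1.3) = 10.91 MPa; T₂ = 414×20.8^(0.3) = 1029 K.
Isochoric: P₃ = P₂(T₃/T₂) = 10.91 × (414/1029) = 4.389 MPa.

P₃ ≈ 4.39 MPa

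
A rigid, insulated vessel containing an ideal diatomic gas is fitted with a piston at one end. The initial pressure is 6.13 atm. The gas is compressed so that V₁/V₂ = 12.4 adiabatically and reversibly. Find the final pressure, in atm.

Adiabatic: P₁V₁^γ = P₂V₂^γ ⇒ P₂ = P₁ (V₁/V₂)^γ.
For a diatomic ideal gas γ = 7/5.
P₂ = 6.13 × 12.4^(7/5) = 208.1 atm.

P₂ ≈ 208 atm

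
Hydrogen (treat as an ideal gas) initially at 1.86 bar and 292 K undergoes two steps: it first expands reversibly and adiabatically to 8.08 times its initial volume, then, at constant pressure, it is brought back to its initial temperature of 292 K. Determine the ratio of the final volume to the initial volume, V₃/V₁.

For a diatomic ideal gas γ = 7/5.
Adiabatic step: V₂/V₁ = 8.08; T₂ = T₁·(1/8.08)^(2/5) = 126.6 K.
Isobaric step: V₃/V₂ = T₃/T₂ = 292/126.6.
V₃/V₁ = (V₂/V₁)(V₃/V₂) = 8.08 × (292/126.6) = 18.64.

V₃/V₁ ≈ 18.6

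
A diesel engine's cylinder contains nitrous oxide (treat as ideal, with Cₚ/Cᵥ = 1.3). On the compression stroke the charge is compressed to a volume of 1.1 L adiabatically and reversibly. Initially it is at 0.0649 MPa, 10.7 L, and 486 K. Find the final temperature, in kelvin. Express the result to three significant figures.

T₂ ≈ 962 K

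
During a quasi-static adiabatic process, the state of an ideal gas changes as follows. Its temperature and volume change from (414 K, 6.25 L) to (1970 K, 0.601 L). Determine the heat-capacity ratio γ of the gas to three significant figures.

γ ≈ 1.67

TV^(γ−1) = const ⇒ γ − 1 = ln(T₂/T₁) / ln(V₁/V₂).
γ = 1 + ln(1970/414) / ln(6.25/0.601) = 1.666.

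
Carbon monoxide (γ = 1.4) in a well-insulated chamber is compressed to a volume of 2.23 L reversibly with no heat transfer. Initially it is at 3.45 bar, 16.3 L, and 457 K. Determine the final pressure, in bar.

P₂ ≈ 55.9 bar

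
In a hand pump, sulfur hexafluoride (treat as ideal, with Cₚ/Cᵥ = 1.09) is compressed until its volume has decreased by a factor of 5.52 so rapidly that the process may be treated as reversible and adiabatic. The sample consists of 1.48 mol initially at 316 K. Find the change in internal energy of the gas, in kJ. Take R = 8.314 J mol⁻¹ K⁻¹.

ΔU ≈ 7.18 kJ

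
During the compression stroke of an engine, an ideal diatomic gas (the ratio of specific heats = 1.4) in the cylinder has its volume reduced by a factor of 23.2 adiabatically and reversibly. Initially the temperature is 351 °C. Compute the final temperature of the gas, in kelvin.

T₂ ≈ 2200 K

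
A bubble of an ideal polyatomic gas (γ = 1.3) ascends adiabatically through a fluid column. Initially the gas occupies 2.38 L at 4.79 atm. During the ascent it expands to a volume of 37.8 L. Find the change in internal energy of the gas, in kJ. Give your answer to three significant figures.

ΔU ≈ -2.17 kJ

P₂ = P₁(V₁/V₂)^γ = 4.79×(2.38/37.8)^(1.3) = 0.1316 atm.
For a reversible adiabat, W_by_gas = (P₁V₁ − P₂V₂)/(γ−1).
W_by = (485300×0.00238 − 13330×0.0378) / (0.3) = 2171 J.
Q = 0 ⇒ ΔU = −W_by = -2171 J.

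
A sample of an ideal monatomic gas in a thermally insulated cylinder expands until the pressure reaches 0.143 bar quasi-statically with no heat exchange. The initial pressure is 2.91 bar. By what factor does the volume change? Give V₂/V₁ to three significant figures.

V₂/V₁ ≈ 6.10

From PV^γ = const, V₂/V₁ = (P₁/P₂)^(1/γ).
For a monatomic ideal gas γ = 5/3.
V₂/V₁ = (2.91/0.143)^(3/5) = 6.097.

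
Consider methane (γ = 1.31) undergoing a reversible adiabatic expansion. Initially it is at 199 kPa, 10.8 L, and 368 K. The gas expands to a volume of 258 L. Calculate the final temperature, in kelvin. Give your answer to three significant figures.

For a reversible adiabat TV^(γ−1) is constant, so T₂ = T₁ (V₁/V₂)^(γ−1).
T₂ = 368 × (10.8/258)^(0.31) = 137.6 K.

T₂ ≈ 138 K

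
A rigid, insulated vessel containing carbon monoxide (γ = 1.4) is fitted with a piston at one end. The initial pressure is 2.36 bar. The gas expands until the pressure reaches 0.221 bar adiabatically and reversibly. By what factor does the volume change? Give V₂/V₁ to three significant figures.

From PV^γ = const, V₂/V₁ = (P₁/P₂)^(1/γ).
V₂/V₁ = (2.36/0.221)^(0.714) = 5.428.

V₂/V₁ ≈ 5.43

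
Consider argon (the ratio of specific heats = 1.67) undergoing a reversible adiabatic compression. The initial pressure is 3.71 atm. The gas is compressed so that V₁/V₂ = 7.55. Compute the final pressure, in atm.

Adiabatic: P₁V₁^γ = P₂V₂^γ ⇒ P₂ = P₁ (V₁/V₂)^γ.
P₂ = 3.71 × 7.55^(1.67) = 108.5 atm.

P₂ ≈ 109 atm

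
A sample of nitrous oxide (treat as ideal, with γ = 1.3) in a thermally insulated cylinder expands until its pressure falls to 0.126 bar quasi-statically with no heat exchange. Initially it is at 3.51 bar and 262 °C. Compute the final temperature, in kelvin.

Along an adiabat T P^((1−γ)/γ) is constant, so T₂ = T₁ (P₂/P₁)^((γ−1)/γ).
T₁ = 262 °C = 535.1 K.
T₂ = 535.1 × (0.126/3.51)^(0.231) = 248.3 K.

T₂ ≈ 248 K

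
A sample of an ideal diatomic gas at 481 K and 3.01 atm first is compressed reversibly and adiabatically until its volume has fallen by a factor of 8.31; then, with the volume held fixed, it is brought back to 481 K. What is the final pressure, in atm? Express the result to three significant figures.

For a diatomic ideal gas γ = 7/5.
Adiabatic step (PV^γ = const): P₂ = 3.01×8.31^(7/5) = 58.35 atm; T₂ = 481×8.31^(2/5) = 1122 K.
Isochoric: P₃ = P₂(T₃/T₂) = 58.35 × (481/1122) = 25.01 atm.

P₃ ≈ 25.0 atm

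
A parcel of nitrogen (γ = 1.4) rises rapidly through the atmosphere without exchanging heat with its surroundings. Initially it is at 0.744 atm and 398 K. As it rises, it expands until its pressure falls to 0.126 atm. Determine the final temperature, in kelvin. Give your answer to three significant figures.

T₂ ≈ 240 K

Adiabatic: T₂/T₁ = (P₂/P₁)^((γ−1)/γ).
T₂ = 398 × (0.126/0.744)^(0.286) = 239.6 K.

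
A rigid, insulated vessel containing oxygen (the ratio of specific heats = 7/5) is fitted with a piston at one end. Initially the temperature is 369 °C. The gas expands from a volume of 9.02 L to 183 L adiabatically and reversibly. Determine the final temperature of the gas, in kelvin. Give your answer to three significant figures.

For a reversible adiabat TV^(γ−1) is constant, so T₂ = T₁ (V₁/V₂)^(γ−1).
T₁ = 369 °C = 642.1 K.
T₂ = 642.1 × (9.02/183)^(2/5) = 192.6 K.

T₂ ≈ 193 K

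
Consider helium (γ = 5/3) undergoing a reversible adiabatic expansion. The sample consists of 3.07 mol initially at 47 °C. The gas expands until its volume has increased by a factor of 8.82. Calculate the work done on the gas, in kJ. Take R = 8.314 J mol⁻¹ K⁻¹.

W ≈ -9.39 kJ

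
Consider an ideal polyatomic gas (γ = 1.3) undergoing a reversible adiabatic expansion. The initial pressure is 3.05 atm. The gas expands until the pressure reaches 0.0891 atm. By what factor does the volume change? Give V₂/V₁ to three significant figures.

V₂/V₁ ≈ 15.1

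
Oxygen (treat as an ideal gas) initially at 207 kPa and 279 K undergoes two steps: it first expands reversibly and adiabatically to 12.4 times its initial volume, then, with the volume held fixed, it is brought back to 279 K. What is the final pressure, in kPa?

For a diatomic ideal gas γ = 7/5.
Adiabatic step (PV^γ = const): P₂ = 207×(1/12.4)^(7/5) = 6.098 kPa; T₂ = 279×(1/12.4)^(2/5) = 101.9 K.
Isochoric: P₃ = P₂(T₃/T₂) = 6.098 × (279/101.9) = 16.69 kPa.

P₃ ≈ 16.7 kPa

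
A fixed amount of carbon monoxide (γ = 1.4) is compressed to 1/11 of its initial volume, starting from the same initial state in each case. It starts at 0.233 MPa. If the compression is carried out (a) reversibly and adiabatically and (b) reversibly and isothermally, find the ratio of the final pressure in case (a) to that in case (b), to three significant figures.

P_adiabatic / P_isothermal ≈ 2.61

Isothermal: P_b = P₁(V₁/V₂) = 0.233×11.
Adiabatic: P_a = P₁(V₁/V₂)^γ = 0.233×11^(1.4).
P_a/P_b = (V₁/V₂)^(γ−1) = 11^(0.4) = 2.609.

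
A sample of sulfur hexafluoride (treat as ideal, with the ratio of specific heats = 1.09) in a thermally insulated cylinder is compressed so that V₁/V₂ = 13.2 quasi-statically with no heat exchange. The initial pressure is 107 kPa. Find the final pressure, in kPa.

P₂ ≈ 1780 kPa

Since PV^γ is constant along a reversible adiabat, P₂ = P₁ (V₁/V₂)^γ.
P₂ = 107 × 13.2^(1.09) = 1782 kPa.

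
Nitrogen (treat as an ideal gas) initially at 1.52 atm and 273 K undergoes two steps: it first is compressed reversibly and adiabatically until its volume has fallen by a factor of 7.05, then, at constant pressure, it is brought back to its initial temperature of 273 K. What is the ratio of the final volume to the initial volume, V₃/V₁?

For a diatomic ideal gas γ = 7/5.
Adiabatic step: V₂/V₁ = 0.1418; T₂ = T₁·7.05^(2/5) = 596.3 K.
Isobaric step: V₃/V₂ = T₃/T₂ = 273/596.3.
V₃/V₁ = (V₂/V₁)(V₃/V₂) = 0.1418 × (273/596.3) = 0.06494.

V₃/V₁ ≈ 0.0649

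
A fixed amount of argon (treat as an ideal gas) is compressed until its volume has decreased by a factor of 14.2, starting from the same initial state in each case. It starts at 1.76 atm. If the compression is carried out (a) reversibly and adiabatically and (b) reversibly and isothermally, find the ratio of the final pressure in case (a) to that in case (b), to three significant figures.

P_adiabatic / P_isothermal ≈ 5.86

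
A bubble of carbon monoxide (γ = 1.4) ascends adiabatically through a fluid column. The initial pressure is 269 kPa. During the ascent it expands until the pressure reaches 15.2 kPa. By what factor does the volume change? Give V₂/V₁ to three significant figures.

V₂/V₁ ≈ 7.79

From PV^γ = const, V₂/V₁ = (P₁/P₂)^(1/γ).
V₂/V₁ = (269/15.2)^(0.714) = 7.787.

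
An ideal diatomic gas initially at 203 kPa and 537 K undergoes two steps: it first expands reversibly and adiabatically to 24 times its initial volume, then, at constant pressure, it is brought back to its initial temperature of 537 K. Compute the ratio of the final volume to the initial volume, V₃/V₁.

For a diatomic ideal gas γ = 7/5.
Adiabatic step: V₂/V₁ = 24; T₂ = T₁·(1/24)^(2/5) = 150.6 K.
Isobaric step: V₃/V₂ = T₃/T₂ = 537/150.6.
V₃/V₁ = (V₂/V₁)(V₃/V₂) = 24 × (537/150.6) = 85.56.

V₃/V₁ ≈ 85.6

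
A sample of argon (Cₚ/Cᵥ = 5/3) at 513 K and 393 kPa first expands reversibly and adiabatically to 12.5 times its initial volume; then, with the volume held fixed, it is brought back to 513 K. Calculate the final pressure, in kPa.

P₃ ≈ 31.4 kPa

Adiabatic step (PV^γ = const): P₂ = 393×(1/12.5)^(5/3) = 5.837 kPa; T₂ = 513×(1/12.5)^(2/3) = 95.25 K.
Isochoric: P₃ = P₂(T₃/T₂) = 5.837 × (513/95.25) = 31.44 kPa.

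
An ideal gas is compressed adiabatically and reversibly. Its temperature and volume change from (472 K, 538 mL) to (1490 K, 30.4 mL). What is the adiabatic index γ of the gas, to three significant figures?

γ ≈ 1.40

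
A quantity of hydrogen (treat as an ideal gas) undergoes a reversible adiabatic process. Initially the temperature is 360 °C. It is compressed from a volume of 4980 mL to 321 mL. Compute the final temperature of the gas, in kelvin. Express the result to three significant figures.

Adiabatic: T₁V₁^(γ−1) = T₂V₂^(γ−1) ⇒ T₂ = T₁ (V₁/V₂)^(γ−1).
For a diatomic ideal gas γ = 7/5, so γ−1 = 2/5.
T₁ = 360 °C = 633.1 K.
T₂ = 633.1 × (4980/321)^(2/5) = 1896 K.

T₂ ≈ 1900 K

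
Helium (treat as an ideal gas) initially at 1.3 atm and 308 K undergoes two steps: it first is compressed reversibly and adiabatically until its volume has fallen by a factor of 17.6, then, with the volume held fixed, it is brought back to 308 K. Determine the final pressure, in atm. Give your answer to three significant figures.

P₃ ≈ 22.9 atm

For a monatomic ideal gas γ = 5/3.
Adiabatic step (PV^γ = const): P₂ = 1.3×17.6^(5/3) = 154.8 atm; T₂ = 308×17.6^(2/3) = 2084 K.
Isochoric: P₃ = P₂(T₃/T₂) = 154.8 × (308/2084) = 22.88 atm.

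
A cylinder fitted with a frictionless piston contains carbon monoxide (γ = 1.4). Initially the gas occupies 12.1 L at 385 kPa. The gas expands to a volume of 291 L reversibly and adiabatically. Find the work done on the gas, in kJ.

P₂ = P₁(V₁/V₂)^γ = 385×(12.1/291)^(1.4) = 4.487 kPa.
For a reversible adiabat, W_by_gas = (P₁V₁ − P₂V₂)/(γ−1).
W_by = (385000×0.0121 − 4487×0.291) / (0.4) = 8382 J.
W_on_gas = −W_by = -8382 J.

W ≈ -8.38 kJ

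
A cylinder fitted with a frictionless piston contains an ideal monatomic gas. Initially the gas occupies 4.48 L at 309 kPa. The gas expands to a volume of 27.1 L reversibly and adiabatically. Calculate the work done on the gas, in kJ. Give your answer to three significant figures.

γ = 5/3 for a monatomic ideal gas.
P₂ = P₁(V₁/V₂)^γ = 309×(4.48/27.1)^(5/3) = 15.39 kPa.
For a reversible adiabat, W_by_gas = (P₁V₁ − P₂V₂)/(γ−1).
W_by = (309000×0.00448 − 15390×0.0271) / (2/3) = 1451 J.
W_on_gas = −W_by = -1451 J.

W ≈ -1.45 kJ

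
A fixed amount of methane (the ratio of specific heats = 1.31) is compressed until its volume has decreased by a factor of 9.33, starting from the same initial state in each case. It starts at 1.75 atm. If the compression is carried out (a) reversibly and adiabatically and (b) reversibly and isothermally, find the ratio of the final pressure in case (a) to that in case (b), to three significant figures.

Isothermal: P_b = P₁(V₁/V₂) = 1.75×9.33.
Adiabatic: P_a = P₁(V₁/V₂)^γ = 1.75×9.33^(1.31).
P_a/P_b = (V₁/V₂)^(γ−1) = 9.33^(0.31) = 1.998.

P_adiabatic / P_isothermal ≈ 2.00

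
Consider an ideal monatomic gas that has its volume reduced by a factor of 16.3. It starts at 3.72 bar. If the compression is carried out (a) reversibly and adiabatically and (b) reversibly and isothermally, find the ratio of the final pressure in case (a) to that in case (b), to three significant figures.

P_adiabatic / P_isothermal ≈ 6.43

For a monatomic ideal gas γ = 5/3.
Isothermal: P_b = P₁(V₁/V₂) = 3.72×16.3.
Adiabatic: P_a = P₁(V₁/V₂)^γ = 3.72×16.3^(5/3).
P_a/P_b = (V₁/V₂)^(γ−1) = 16.3^(2/3) = 6.429.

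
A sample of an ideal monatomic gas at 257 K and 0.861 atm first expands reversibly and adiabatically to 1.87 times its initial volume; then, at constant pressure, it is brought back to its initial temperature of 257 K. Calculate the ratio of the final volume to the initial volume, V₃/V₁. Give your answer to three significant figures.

V₃/V₁ ≈ 2.84

For a monatomic ideal gas γ = 5/3.
Adiabatic step: V₂/V₁ = 1.87; T₂ = T₁·(1/1.87)^(2/3) = 169.3 K.
Isobaric step: V₃/V₂ = T₃/T₂ = 257/169.3.
V₃/V₁ = (V₂/V₁)(V₃/V₂) = 1.87 × (257/169.3) = 2.838.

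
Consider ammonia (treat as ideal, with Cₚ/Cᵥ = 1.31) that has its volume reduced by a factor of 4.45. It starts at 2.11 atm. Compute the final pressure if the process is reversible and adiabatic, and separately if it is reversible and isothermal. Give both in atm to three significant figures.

adiabatic: 14.9 atm; isothermal: 9.39 atm

Isothermal: P₂ = P₁(V₁/V₂) = 2.11×4.45 = 9.389 atm.
Adiabatic: P₂ = P₁(V₁/V₂)^γ = 2.11×4.45^(1.31) = 14.92 atm.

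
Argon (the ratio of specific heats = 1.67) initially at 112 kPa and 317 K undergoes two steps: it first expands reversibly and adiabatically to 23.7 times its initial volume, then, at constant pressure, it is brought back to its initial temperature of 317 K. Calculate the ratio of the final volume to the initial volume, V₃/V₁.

V₃/V₁ ≈ 198

Adiabatic step: V₂/V₁ = 23.7; T₂ = T₁·(1/23.7)^(0.67) = 38.02 K.
Isobaric step: V₃/V₂ = T₃/T₂ = 317/38.02.
V₃/V₁ = (V₂/V₁)(V₃/V₂) = 23.7 × (317/38.02) = 197.6.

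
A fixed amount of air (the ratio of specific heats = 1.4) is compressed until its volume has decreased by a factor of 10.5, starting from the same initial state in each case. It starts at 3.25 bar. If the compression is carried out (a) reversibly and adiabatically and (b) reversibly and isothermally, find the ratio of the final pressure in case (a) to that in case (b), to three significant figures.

P_adiabatic / P_isothermal ≈ 2.56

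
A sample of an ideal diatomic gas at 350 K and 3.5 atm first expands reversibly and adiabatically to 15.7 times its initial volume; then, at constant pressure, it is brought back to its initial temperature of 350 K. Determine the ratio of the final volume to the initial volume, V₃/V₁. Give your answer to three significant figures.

V₃/V₁ ≈ 47.2

For a diatomic ideal gas γ = 7/5.
Adiabatic step: V₂/V₁ = 15.7; T₂ = T₁·(1/15.7)^(2/5) = 116.3 K.
Isobaric step: V₃/V₂ = T₃/T₂ = 350/116.3.
V₃/V₁ = (V₂/V₁)(V₃/V₂) = 15.7 × (350/116.3) = 47.23.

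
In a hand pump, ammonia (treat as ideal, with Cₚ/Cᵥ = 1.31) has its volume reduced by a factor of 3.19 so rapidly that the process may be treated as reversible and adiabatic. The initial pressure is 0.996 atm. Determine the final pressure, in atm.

P₂ ≈ 4.55 atm

Adiabatic: P₁V₁^γ = P₂V₂^γ ⇒ P₂ = P₁ (V₁/V₂)^γ.
P₂ = 0.996 × 3.19^(1.31) = 4.552 atm.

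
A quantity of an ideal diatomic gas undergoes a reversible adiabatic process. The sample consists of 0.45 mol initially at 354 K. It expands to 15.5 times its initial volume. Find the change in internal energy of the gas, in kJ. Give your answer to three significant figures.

For a reversible adiabat TV^(γ−1) is constant, so T₂ = T₁ (V₁/V₂)^(γ−1).
γ = 7/5 for a diatomic ideal gas, so γ−1 = 2/5.
T₂ = 354 × (1/15.5)^(2/5) = 118.3 K.
Q = 0, so ΔU = W_on_gas = nCᵥΔT with Cᵥ = R/(γ−1) = 20.79 J/(mol·K).
ΔU = 0.45 × 20.79 × (118.3 − 354) = -2205 J.

ΔU ≈ -2.20 kJ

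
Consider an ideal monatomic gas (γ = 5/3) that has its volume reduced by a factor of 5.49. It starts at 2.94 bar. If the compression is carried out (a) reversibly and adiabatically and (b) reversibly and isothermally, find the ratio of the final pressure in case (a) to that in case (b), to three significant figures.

Isothermal: P_b = P₁(V₁/V₂) = 2.94×5.49.
Adiabatic: P_a = P₁(V₁/V₂)^γ = 2.94×5.49^(5/3).
P_a/P_b = (V₁/V₂)^(γ−1) = 5.49^(2/3) = 3.112.

P_adiabatic / P_isothermal ≈ 3.11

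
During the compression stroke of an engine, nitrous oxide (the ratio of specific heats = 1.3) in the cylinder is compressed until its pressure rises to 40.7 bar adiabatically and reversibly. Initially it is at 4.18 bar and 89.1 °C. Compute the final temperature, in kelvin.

T₂ ≈ 612 K

Adiabatic: T₂/T₁ = (P₂/P₁)^((γ−1)/γ).
T₁ = 89.1 °C = 362.2 K.
T₂ = 362.2 × (40.7/4.18)^(0.231) = 612.5 K.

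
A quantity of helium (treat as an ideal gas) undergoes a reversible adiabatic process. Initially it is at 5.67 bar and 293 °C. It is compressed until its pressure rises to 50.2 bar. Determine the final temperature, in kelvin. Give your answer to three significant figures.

T₂ ≈ 1350 K

Adiabatic: T₂/T₁ = (P₂/P₁)^((γ−1)/γ).
For a monatomic ideal gas γ = 5/3, so (γ−1)/γ = 2/5.
T₁ = 293 °C = 566.1 K.
T₂ = 566.1 × (50.2/5.67)^(2/5) = 1355 K.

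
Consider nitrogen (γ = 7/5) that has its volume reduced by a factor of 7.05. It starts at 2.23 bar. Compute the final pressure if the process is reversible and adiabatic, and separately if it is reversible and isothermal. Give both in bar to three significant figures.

Isothermal: P₂ = P₁(V₁/V₂) = 2.23×7.05 = 15.72 bar.
Adiabatic: P₂ = P₁(V₁/V₂)^γ = 2.23×7.05^(7/5) = 34.34 bar.

adiabatic: 34.3 bar; isothermal: 15.7 bar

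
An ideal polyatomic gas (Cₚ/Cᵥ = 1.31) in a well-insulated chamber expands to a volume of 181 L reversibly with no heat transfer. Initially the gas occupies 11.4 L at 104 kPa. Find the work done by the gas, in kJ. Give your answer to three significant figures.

W ≈ 2.20 kJ

P₂ = P₁(V₁/V₂)^γ = 104×(11.4/181)^(1.31) = 2.78 kPa.
For a reversible adiabat, W_by_gas = (P₁V₁ − P₂V₂)/(γ−1).
W_by = (104000×0.0114 − 2780×0.181) / (0.31) = 2201 J.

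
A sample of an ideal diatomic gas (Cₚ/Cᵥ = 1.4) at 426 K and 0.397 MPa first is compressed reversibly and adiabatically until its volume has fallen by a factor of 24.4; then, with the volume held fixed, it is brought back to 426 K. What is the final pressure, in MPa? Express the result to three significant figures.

P₃ ≈ 9.69 MPa

Adiabatic step (PV^γ = const): P₂ = 0.397×24.4^(1.4) = 34.76 MPa; T₂ = 426×24.4^(0.4) = 1529 K.
Isochoric: P₃ = P₂(T₃/T₂) = 34.76 × (426/1529) = 9.687 MPa.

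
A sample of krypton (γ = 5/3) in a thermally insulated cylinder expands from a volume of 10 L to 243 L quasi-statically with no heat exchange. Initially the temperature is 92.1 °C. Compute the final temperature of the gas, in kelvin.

T₂ ≈ 43.5 K

For a reversible adiabat TV^(γ−1) is constant, so T₂ = T₁ (V₁/V₂)^(γ−1).
T₁ = 92.1 °C = 365.2 K.
T₂ = 365.2 × (10/243)^(2/3) = 43.54 K.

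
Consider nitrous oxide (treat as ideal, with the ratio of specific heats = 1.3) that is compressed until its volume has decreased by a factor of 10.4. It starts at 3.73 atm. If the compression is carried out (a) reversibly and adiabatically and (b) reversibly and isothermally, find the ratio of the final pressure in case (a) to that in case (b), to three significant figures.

P_adiabatic / P_isothermal ≈ 2.02

Isothermal: P_b = P₁(V₁/V₂) = 3.73×10.4.
Adiabatic: P_a = P₁(V₁/V₂)^γ = 3.73×10.4^(1.3).
P_a/P_b = (V₁/V₂)^(γ−1) = 10.4^(0.3) = 2.019.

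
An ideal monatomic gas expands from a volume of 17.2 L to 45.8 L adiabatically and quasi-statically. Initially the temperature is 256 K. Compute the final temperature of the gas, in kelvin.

Adiabatic: T₁V₁^(γ−1) = T₂V₂^(γ−1) ⇒ T₂ = T₁ (V₁/V₂)^(γ−1).
For a monatomic ideal gas γ = 5/3, so γ−1 = 2/3.
T₂ = 256 × (17.2/45.8)^(2/3) = 133.3 K.

T₂ ≈ 133 K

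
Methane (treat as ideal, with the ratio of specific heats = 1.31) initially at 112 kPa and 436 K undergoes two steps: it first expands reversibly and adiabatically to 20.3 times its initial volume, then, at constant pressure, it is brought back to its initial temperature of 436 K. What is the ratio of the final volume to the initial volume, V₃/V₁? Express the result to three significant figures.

Adiabatic step: V₂/V₁ = 20.3; T₂ = T₁·(1/20.3)^(0.31) = 171.5 K.
Isobaric step: V₃/V₂ = T₃/T₂ = 436/171.5.
V₃/V₁ = (V₂/V₁)(V₃/V₂) = 20.3 × (436/171.5) = 51.62.

V₃/V₁ ≈ 51.6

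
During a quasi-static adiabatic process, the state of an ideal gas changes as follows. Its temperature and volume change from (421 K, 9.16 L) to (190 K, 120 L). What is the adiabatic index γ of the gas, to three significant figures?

TV^(γ−1) = const ⇒ γ − 1 = ln(T₂/T₁) / ln(V₁/V₂).
γ = 1 + ln(190/421) / ln(9.16/120) = 1.309.

γ ≈ 1.31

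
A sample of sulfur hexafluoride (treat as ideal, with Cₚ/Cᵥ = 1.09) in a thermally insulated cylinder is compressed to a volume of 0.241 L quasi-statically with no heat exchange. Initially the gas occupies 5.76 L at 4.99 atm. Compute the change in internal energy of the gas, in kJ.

ΔU ≈ 10.7 kJ

P₂ = P₁(V₁/V₂)^γ = 4.99×(5.76/0.241)^(1.09) = 158.7 atm.
For a reversible adiabat, W_by_gas = (P₁V₁ − P₂V₂)/(γ−1).
W_by = (505600×0.00576 − 1.608×10^7×0.000241) / (0.09) = -10700 J.
Q = 0 ⇒ ΔU = −W_by = 10700 J.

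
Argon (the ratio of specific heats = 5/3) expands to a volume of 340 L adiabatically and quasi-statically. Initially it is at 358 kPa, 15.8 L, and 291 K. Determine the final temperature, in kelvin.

Adiabatic: T₁V₁^(γ−1) = T₂V₂^(γ−1) ⇒ T₂ = T₁ (V₁/V₂)^(γ−1).
T₂ = 291 × (15.8/340)^(2/3) = 37.61 K.

T₂ ≈ 37.6 K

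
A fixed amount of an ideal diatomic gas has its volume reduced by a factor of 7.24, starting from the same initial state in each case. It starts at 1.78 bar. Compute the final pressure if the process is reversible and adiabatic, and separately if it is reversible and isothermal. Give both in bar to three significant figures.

For a diatomic ideal gas γ = 7/5.
Isothermal: P₂ = P₁(V₁/V₂) = 1.78×7.24 = 12.89 bar.
Adiabatic: P₂ = P₁(V₁/V₂)^γ = 1.78×7.24^(7/5) = 28.45 bar.

adiabatic: 28.4 bar; isothermal: 12.9 bar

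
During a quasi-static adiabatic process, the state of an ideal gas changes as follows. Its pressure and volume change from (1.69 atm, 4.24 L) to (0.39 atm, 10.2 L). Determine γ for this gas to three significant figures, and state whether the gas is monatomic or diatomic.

PV^γ = const ⇒ γ = ln(P₂/P₁) / ln(V₁/V₂).
γ = ln(0.39/1.69) / ln(4.24/10.2) = 1.67.
γ ≈ 1.67 is close to 5/3, so the gas is monatomic.

γ ≈ 1.67; monatomic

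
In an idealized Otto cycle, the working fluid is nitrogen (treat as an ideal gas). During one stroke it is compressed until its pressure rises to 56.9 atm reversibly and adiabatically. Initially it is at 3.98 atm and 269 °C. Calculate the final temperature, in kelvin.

T₂ ≈ 1160 K

Along an adiabat T P^((1−γ)/γ) is constant, so T₂ = T₁ (P₂/P₁)^((γ−1)/γ).
For a diatomic ideal gas γ = 7/5, so (γ−1)/γ = 2/7.
T₁ = 269 °C = 542.1 K.
T₂ = 542.1 × (56.9/3.98)^(2/7) = 1159 K.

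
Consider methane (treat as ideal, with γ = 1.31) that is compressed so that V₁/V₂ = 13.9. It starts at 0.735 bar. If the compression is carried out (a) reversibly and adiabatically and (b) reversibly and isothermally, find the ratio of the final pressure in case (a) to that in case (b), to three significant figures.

Isothermal: P_b = P₁(V₁/V₂) = 0.735×13.9.
Adiabatic: P_a = P₁(V₁/V₂)^γ = 0.735×13.9^(1.31).
P_a/P_b = (V₁/V₂)^(γ−1) = 13.9^(0.31) = 2.261.

P_adiabatic / P_isothermal ≈ 2.26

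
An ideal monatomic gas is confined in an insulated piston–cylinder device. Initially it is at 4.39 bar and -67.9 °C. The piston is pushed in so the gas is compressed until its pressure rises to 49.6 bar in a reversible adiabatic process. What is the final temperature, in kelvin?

Along an adiabat T P^((1−γ)/γ) is constant, so T₂ = T₁ (P₂/P₁)^((γ−1)/γ).
For a monatomic ideal gas γ = 5/3, so (γ−1)/γ = 2/5.
T₁ = -67.9 °C = 205.2 K.
T₂ = 205.2 × (49.6/4.39)^(2/5) = 541.4 K.

T₂ ≈ 541 K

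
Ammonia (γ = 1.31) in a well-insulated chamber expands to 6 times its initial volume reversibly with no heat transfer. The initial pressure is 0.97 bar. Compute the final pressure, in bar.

P₂ ≈ 0.0928 bar

Since PV^γ is constant along a reversible adiabat, P₂ = P₁ (V₁/V₂)^γ.
P₂ = 0.97 × (1/6)^(1.31) = 0.09277 bar.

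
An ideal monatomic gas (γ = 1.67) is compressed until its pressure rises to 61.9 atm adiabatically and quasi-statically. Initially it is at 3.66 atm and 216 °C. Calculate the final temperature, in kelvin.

T₂ ≈ 1520 K

Adiabatic: T₂/T₁ = (P₂/P₁)^((γ−1)/γ).
T₁ = 216 °C = 489.1 K.
T₂ = 489.1 × (61.9/3.66)^(0.401) = 1521 K.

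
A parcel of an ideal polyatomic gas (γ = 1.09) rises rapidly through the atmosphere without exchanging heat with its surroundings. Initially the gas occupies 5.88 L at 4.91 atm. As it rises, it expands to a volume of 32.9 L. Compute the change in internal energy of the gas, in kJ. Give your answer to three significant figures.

ΔU ≈ -4.67 kJ

P₂ = P₁(V₁/V₂)^γ = 4.91×(5.88/32.9)^(1.09) = 0.7516 atm.
For a reversible adiabat, W_by_gas = (P₁V₁ − P₂V₂)/(γ−1).
W_by = (497500×0.00588 − 76150×0.0329) / (0.09) = 4666 J.
Q = 0 ⇒ ΔU = −W_by = -4666 J.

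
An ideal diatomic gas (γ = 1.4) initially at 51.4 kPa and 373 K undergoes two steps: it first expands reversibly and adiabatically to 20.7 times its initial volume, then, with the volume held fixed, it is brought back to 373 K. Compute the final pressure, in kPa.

Adiabatic step (PV^γ = const): P₂ = 51.4×(1/20.7)^(1.4) = 0.7389 kPa; T₂ = 373×(1/20.7)^(0.4) = 111 K.
Isochoric: P₃ = P₂(T₃/T₂) = 0.7389 × (373/111) = 2.483 kPa.

P₃ ≈ 2.48 kPa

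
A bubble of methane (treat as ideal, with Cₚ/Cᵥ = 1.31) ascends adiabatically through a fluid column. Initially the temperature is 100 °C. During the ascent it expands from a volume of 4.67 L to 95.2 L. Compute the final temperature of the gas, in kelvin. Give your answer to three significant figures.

Adiabatic: T₁V₁^(γ−1) = T₂V₂^(γ−1) ⇒ T₂ = T₁ (V₁/V₂)^(γ−1).
T₁ = 100 °C = 373.1 K.
T₂ = 373.1 × (4.67/95.2)^(0.31) = 146.6 K.

T₂ ≈ 147 K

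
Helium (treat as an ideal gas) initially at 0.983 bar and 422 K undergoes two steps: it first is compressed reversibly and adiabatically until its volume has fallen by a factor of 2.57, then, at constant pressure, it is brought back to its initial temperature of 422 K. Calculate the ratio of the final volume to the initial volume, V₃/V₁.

V₃/V₁ ≈ 0.207

For a monatomic ideal gas γ = 5/3.
Adiabatic step: V₂/V₁ = 0.3891; T₂ = T₁·2.57^(2/3) = 791.8 K.
Isobaric step: V₃/V₂ = T₃/T₂ = 422/791.8.
V₃/V₁ = (V₂/V₁)(V₃/V₂) = 0.3891 × (422/791.8) = 0.2074.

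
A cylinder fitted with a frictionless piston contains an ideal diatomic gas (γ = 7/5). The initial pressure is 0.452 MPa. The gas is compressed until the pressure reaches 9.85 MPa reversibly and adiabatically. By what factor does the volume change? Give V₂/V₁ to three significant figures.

From PV^γ = const, V₂/V₁ = (P₁/P₂)^(1/γ).
V₂/V₁ = (0.452/9.85)^(5/7) = 0.1107.

V₂/V₁ ≈ 0.111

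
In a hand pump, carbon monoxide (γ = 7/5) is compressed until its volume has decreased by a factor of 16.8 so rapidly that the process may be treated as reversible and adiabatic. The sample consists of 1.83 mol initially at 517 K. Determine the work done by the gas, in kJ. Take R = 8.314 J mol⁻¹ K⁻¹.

W ≈ -41.1 kJ

For a reversible adiabat TV^(γ−1) is constant, so T₂ = T₁ (V₁/V₂)^(γ−1).
T₂ = 517 × 16.8^(2/5) = 1598 K.
Q = 0, so ΔU = W_on_gas = nCᵥΔT with Cᵥ = R/(γ−1) = 20.79 J/(mol·K).
ΔU = 1.83 × 20.79 × (1598 − 517) = 41120 J.
Work done by the gas = −ΔU = -41120 J.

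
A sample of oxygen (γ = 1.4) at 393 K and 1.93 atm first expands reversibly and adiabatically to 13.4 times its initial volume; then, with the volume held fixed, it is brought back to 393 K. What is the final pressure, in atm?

Adiabatic step (PV^γ = const): P₂ = 1.93×(1/13.4)^(1.4) = 0.051 atm; T₂ = 393×(1/13.4)^(0.4) = 139.2 K.
Isochoric: P₃ = P₂(T₃/T₂) = 0.051 × (393/139.2) = 0.144 atm.

P₃ ≈ 0.144 atm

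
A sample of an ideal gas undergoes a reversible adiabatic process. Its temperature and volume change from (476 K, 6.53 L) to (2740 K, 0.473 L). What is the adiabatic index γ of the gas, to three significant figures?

γ ≈ 1.67

TV^(γ−1) = const ⇒ γ − 1 = ln(T₂/T₁) / ln(V₁/V₂).
γ = 1 + ln(2740/476) / ln(6.53/0.473) = 1.667.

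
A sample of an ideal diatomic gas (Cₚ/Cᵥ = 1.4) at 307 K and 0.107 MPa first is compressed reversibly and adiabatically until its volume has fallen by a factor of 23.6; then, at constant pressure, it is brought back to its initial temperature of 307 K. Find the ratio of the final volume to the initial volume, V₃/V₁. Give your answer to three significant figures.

Adiabatic step: V₂/V₁ = 0.04237; T₂ = T₁·23.6^(0.4) = 1087 K.
Isobaric step: V₃/V₂ = T₃/T₂ = 307/1087.
V₃/V₁ = (V₂/V₁)(V₃/V₂) = 0.04237 × (307/1087) = 0.01197.

V₃/V₁ ≈ 0.0120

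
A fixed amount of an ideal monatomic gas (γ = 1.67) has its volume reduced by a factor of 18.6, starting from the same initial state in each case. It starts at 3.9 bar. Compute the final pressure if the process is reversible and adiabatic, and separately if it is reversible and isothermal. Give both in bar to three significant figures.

adiabatic: 514 bar; isothermal: 72.5 bar

Isothermal: P₂ = P₁(V₁/V₂) = 3.9×18.6 = 72.54 bar.
Adiabatic: P₂ = P₁(V₁/V₂)^γ = 3.9×18.6^(1.67) = 514.2 bar.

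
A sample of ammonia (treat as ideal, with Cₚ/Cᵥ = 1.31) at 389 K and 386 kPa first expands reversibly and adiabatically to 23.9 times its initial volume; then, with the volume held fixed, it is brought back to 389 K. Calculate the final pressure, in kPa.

P₃ ≈ 16.2 kPa

Adiabatic step (PV^γ = const): P₂ = 386×(1/23.9)^(1.31) = 6.038 kPa; T₂ = 389×(1/23.9)^(0.31) = 145.4 K.
Isochoric: P₃ = P₂(T₃/T₂) = 6.038 × (389/145.4) = 16.15 kPa.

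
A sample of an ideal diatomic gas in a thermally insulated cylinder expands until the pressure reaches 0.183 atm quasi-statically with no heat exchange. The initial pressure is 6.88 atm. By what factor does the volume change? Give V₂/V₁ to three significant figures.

V₂/V₁ ≈ 13.3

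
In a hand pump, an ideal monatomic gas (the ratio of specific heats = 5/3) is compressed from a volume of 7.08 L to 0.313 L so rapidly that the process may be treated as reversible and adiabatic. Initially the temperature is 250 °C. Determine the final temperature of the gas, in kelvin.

For a reversible adiabat TV^(γ−1) is constant, so T₂ = T₁ (V₁/V₂)^(γ−1).
T₁ = 250 °C = 523.1 K.
T₂ = 523.1 × (7.08/0.313)^(2/3) = 4184 K.

T₂ ≈ 4180 K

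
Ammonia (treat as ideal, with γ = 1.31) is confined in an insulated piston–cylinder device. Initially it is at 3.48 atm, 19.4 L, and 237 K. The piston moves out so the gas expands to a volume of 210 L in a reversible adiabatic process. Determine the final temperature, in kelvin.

T₂ ≈ 113 K

Adiabatic: T₁V₁^(γ−1) = T₂V₂^(γ−1) ⇒ T₂ = T₁ (V₁/V₂)^(γ−1).
T₂ = 237 × (19.4/210)^(0.31) = 113.3 K.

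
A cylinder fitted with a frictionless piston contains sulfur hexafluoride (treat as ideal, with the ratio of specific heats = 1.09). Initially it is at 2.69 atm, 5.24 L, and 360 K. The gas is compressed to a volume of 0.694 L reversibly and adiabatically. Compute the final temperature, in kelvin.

Adiabatic: T₁V₁^(γ−1) = T₂V₂^(γ−1) ⇒ T₂ = T₁ (V₁/V₂)^(γ−1).
T₂ = 360 × (5.24/0.694)^(0.09) = 431.8 K.

T₂ ≈ 432 K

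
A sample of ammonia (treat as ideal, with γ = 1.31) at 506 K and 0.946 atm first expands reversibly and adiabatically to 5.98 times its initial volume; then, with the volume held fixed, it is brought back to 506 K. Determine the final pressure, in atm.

P₃ ≈ 0.158 atm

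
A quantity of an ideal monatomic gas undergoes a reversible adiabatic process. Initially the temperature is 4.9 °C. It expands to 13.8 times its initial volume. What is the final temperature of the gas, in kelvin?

For a reversible adiabat TV^(γ−1) is constant, so T₂ = T₁ (V₁/V₂)^(γ−1).
For a monatomic ideal gas γ = 5/3, so γ−1 = 2/3.
T₁ = 4.9 °C = 278 K.
T₂ = 278 × (1/13.8)^(2/3) = 48.33 K.

T₂ ≈ 48.3 K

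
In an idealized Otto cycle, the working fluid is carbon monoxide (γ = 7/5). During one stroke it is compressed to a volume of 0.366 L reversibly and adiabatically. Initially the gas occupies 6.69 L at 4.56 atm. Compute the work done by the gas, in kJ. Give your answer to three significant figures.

W ≈ -17.0 kJ

P₂ = P₁(V₁/V₂)^γ = 4.56×(6.69/0.366)^(7/5) = 266.5 atm.
For a reversible adiabat, W_by_gas = (P₁V₁ − P₂V₂)/(γ−1).
W_by = (462000×0.00669 − 2.7×10^7×0.000366) / (2/5) = -16980 J.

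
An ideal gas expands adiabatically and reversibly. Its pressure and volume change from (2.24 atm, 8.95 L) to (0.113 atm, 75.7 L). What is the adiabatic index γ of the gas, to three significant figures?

γ ≈ 1.40

PV^γ = const ⇒ γ = ln(P₂/P₁) / ln(V₁/V₂).
γ = ln(0.113/2.24) / ln(8.95/75.7) = 1.399.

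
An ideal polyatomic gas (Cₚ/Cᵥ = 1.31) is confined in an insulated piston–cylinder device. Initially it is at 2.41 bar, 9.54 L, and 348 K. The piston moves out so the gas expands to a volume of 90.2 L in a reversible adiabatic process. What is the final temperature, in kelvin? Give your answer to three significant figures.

T₂ ≈ 173 K

For a reversible adiabat TV^(γ−1) is constant, so T₂ = T₁ (V₁/V₂)^(γ−1).
T₂ = 348 × (9.54/90.2)^(0.31) = 173.4 K.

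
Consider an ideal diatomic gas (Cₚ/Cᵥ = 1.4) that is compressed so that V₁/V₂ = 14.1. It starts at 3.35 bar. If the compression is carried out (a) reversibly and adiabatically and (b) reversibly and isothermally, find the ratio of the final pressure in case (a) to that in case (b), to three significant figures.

Isothermal: P_b = P₁(V₁/V₂) = 3.35×14.1.
Adiabatic: P_a = P₁(V₁/V₂)^γ = 3.35×14.1^(1.4).
P_a/P_b = (V₁/V₂)^(γ−1) = 14.1^(0.4) = 2.882.

P_adiabatic / P_isothermal ≈ 2.88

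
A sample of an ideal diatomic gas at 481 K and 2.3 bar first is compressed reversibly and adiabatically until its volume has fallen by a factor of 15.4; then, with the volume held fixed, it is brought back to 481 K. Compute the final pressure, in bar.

For a diatomic ideal gas γ = 7/5.
Adiabatic step (PV^γ = const): P₂ = 2.3×15.4^(7/5) = 105.7 bar; T₂ = 481×15.4^(2/5) = 1436 K.
Isochoric: P₃ = P₂(T₃/T₂) = 105.7 × (481/1436) = 35.42 bar.

P₃ ≈ 35.4 bar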